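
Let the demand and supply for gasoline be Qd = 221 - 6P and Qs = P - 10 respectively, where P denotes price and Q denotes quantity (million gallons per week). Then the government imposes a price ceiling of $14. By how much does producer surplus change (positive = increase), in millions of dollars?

In a free market, 221 - 6P = P - 10 gives the equilibrium P* = 33, Q* = 23.
Because the ceiling (14) lies below the market-clearing price, it is binding.
At P = 14: Qd = 221 - 6·14 = 137 and Qs = 14 - 10 = 4.
Producer surplus without the control is ½ · (33 - 10) · 23 = 264.5.
With the ceiling, producers sell 4 units at 14, so PS = ½ · (14 - 10) · 4 = 8.
Change in producer surplus = 8 - 264.5 = -256.5.

-256.5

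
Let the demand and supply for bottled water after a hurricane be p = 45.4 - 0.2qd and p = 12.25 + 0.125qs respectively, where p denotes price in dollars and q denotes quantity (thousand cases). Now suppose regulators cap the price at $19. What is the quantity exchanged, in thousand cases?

Rearranging demand gives qd = 227 - 5p; rearranging supply gives qs = 8p - 98. Without the control the market clears where 227 - 5p = 8p - 98, i.e. p* = 25 and q* = 102.
Because the ceiling (19) lies below the market-clearing price, it is binding.
At p = 19: qd = 227 - 5·19 = 132 and qs = 8·19 - 98 = 54.
The quantity actually transacted is the short side, supply: 54.

54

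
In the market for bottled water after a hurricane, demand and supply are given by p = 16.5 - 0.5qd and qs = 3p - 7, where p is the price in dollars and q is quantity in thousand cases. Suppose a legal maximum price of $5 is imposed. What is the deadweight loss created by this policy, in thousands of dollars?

Rearranging demand gives qd = 33 - 2p. Without the control the market clears where 33 - 2p = 3p - 7, i.e. p* = 8 and q* = 17.
Since 5 < 8, the ceiling is binding.
At p = 5: qd = 33 - 2·5 = 23 and qs = 3·5 - 7 = 8.
Quantity traded falls to 8. At q = 8 the demand price is (33 - 8)/2 = 12.5 and the supply price is (7 + 8)/3 = 5.
Deadweight loss = ½ · (12.5 - 5) · (17 - 8) = ½ · 7.5 · 9 = 33.75.

33.75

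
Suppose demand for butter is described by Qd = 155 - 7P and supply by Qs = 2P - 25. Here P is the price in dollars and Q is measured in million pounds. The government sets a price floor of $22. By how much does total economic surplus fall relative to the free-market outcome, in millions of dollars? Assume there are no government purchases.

Without the control the market clears where 155 - 7P = 2P - 25, i.e. P* = 20 and Q* = 15.
Since 22 > 20, the floor is binding.
At P = 22: Qd = 155 - 7·22 = 1 and Qs = 2·22 - 25 = 19.
Quantity traded falls to 1. At Q = 1 the demand price is (155 - 1)/7 = 22 and the supply price is (25 + 1)/2 = 13.
Deadweight loss = ½ · (22 - 13) · (15 - 1) = ½ · 9 · 14 = 63.

63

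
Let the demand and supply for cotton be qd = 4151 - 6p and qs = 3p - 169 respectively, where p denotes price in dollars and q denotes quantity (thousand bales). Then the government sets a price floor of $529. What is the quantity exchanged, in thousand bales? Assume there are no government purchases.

977

Equilibrium: 4151 - 6p = 3p - 169, so 4320 = 9p and p* = 480, q* = 1271.
Because the floor (529) lies above the market-clearing price, it is binding.
At p = 529: qd = 4151 - 6·529 = 977 and qs = 3·529 - 169 = 1418.
The quantity actually transacted is the short side, demand: 977.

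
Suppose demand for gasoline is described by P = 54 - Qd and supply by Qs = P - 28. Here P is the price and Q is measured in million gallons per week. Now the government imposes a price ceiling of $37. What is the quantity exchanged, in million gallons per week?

Rearranging demand gives Qd = 54 - P. Without the control the market clears where 54 - P = P - 28, i.e. P* = 41 and Q* = 13.
Because the ceiling (37) lies below the market-clearing price, it is binding.
At P = 37: Qd = 54 - 37 = 17 and Qs = 37 - 28 = 9.
The quantity actually transacted is the short side, supply: 9.

9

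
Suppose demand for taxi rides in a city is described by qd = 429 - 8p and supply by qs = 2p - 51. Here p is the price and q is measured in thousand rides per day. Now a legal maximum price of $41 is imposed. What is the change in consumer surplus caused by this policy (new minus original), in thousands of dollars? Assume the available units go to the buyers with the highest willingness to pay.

Without the control the market clears where 429 - 8p = 2p - 51, i.e. p* = 48 and q* = 45.
The ceiling of 41 is below the equilibrium price 48, so it binds.
At p = 41: qd = 429 - 8·41 = 101 and qs = 2·41 - 51 = 31.
Consumer surplus without the control is ½ · (53.625 - 48) · 45 = 126.5625.
With the ceiling, 31 units are sold at 41 (assume they go to the highest-value buyers). The demand price at q = 31 is 49.75, so CS = ½ · [(53.625 - 41) + (49.75 - 41)] · 31 = 331.3125.
Change in consumer surplus = 331.3125 - 126.5625 = 204.75.

204.75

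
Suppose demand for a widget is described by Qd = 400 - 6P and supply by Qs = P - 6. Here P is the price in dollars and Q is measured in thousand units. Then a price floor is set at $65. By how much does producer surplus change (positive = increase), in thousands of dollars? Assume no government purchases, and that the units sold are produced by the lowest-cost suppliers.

Equilibrium: 400 - 6P = P - 6, so 406 = 7P and P* = 58, Q* = 52.
Because the floor (65) lies above the market-clearing price, it is binding.
At P = 65: Qd = 400 - 6·65 = 10 and Qs = 65 - 6 = 59.
Producer surplus without the control is ½ · (58 - 6) · 52 = 1352.
With the floor, 10 units are sold at 65. The supply price at Q = 10 is 16, so PS = ½ · [(65 - 6) + (65 - 16)] · 10 = 540.
Change in producer surplus = 540 - 1352 = -812.

-812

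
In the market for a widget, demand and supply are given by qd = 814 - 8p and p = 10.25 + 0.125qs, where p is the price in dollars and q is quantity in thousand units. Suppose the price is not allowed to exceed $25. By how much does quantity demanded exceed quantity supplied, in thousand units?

496

Rearranging supply gives qs = 8p - 82. Without the control the market clears where 814 - 8p = 8p - 82, i.e. p* = 56 and q* = 366.
Since 25 < 56, the ceiling is binding.
At p = 25: qd = 814 - 8·25 = 614 and qs = 8·25 - 82 = 118.
Shortage = qd - qs = 614 - 118 = 496.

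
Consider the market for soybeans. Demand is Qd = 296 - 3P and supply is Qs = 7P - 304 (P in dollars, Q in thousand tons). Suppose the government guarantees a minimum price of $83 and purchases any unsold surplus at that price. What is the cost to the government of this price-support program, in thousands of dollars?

Equilibrium: 296 - 3P = 7P - 304, so 600 = 10P and P* = 60, Q* = 116.
Since 83 > 60, the floor is binding.
At P = 83: Qd = 296 - 3·83 = 47 and Qs = 7·83 - 304 = 277.
Surplus = Qs - Qd = 230.
Government expenditure = surplus × support price = 230 × 83 = 19090.

19090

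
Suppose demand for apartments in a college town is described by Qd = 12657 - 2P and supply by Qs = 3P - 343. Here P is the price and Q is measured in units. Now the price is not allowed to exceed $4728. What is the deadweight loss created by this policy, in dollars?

Setting quantity demanded equal to quantity supplied, 12657 - 2P = 3P - 343, gives P* = 2600 and Q* = 7457.
The ceiling of 4728 is above the equilibrium price 2600, so it is not binding; the market clears at P* = 2600, Q* = 7457.
Since the control does not bind, no trades are prevented and deadweight loss is zero.

0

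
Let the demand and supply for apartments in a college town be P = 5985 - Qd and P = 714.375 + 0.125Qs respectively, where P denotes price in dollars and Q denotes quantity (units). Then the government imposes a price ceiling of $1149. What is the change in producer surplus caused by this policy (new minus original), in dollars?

Rearranging demand gives Qd = 5985 - P; rearranging supply gives Qs = 8P - 5715. In a free market, 5985 - P = 8P - 5715 gives the equilibrium P* = 1300, Q* = 4685.
Because the ceiling (1149) lies below the market-clearing price, it is binding.
At P = 1149: Qd = 5985 - 1149 = 4836 and Qs = 8·1149 - 5715 = 3477.
Producer surplus without the control is ½ · (1300 - 714.375) · 4685 = 1371826.5625.
With the ceiling, producers sell 3477 units at 1149, so PS = ½ · (1149 - 714.375) · 3477 = 755595.5625.
Change in producer surplus = 755595.5625 - 1371826.5625 = -616231.

-616231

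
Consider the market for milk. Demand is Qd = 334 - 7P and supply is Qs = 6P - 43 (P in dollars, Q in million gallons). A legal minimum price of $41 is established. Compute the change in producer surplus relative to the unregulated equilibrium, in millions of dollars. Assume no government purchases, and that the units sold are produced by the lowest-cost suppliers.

-24

Equilibrium: 334 - 7P = 6P - 43, so 377 = 13P and P* = 29, Q* = 131.
Since 41 > 29, the floor is binding.
At P = 41: Qd = 334 - 7·41 = 47 and Qs = 6·41 - 43 = 203.
Producer surplus without the control is ½ · (29 - 43/6) · 131 = 17161/12.
With the floor, 47 units are sold at 41. The supply price at Q = 47 is 15, so PS = ½ · [(41 - 43/6) + (41 - 15)] · 47 = 16873/12.
Change in producer surplus = 16873/12 - 17161/12 = -24.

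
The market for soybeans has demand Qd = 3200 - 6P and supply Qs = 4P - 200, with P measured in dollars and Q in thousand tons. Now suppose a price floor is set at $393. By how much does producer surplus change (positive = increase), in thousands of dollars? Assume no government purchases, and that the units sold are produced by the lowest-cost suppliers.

Setting quantity demanded equal to quantity supplied, 3200 - 6P = 4P - 200, gives P* = 340 and Q* = 1160.
Because the floor (393) lies above the market-clearing price, it is binding.
At P = 393: Qd = 3200 - 6·393 = 842 and Qs = 4·393 - 200 = 1372.
Producer surplus without the control is ½ · (340 - 50) · 1160 = 168200.
With the floor, 842 units are sold at 393. The supply price at Q = 842 is 260.5, so PS = ½ · [(393 - 50) + (393 - 260.5)] · 842 = 200185.5.
Change in producer surplus = 200185.5 - 168200 = 31985.5.

31985.5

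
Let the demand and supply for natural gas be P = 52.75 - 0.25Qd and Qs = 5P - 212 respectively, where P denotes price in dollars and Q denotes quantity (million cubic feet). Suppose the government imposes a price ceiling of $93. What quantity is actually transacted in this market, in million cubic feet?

23

Rearranging demand gives Qd = 211 - 4P. Setting quantity demanded equal to quantity supplied, 211 - 4P = 5P - 212, gives P* = 47 and Q* = 23.
The ceiling of 93 is above the equilibrium price 47, so it is not binding; the market clears at P* = 47, Q* = 23.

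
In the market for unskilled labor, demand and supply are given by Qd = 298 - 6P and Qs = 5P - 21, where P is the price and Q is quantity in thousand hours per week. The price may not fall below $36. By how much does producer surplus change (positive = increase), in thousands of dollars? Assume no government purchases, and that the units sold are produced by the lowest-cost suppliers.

397.6

Setting quantity demanded equal to quantity supplied, 298 - 6P = 5P - 21, gives P* = 29 and Q* = 124.
Since 36 > 29, the floor is binding.
At P = 36: Qd = 298 - 6·36 = 82 and Qs = 5·36 - 21 = 159.
Producer surplus without the control is ½ · (29 - 4.2) · 124 = 1537.6.
With the floor, 82 units are sold at 36. The supply price at Q = 82 is 20.6, so PS = ½ · [(36 - 4.2) + (36 - 20.6)] · 82 = 1935.2.
Change in producer surplus = 1935.2 - 1537.6 = 397.6.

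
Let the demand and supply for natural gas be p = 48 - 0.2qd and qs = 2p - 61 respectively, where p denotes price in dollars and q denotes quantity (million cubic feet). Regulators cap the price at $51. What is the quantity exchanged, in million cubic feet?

25

Rearranging demand gives qd = 240 - 5p. Setting quantity demanded equal to quantity supplied, 240 - 5p = 2p - 61, gives p* = 43 and q* = 25.
Since 51 is above p* = 43, the ceiling does not bind and the free-market outcome prevails.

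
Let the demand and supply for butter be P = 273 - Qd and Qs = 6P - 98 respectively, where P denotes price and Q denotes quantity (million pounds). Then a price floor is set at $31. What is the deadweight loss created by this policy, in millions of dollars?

Rearranging demand gives Qd = 273 - P. Without the control the market clears where 273 - P = 6P - 98, i.e. P* = 53 and Q* = 220.
Since 31 is below P* = 53, the floor does not bind and the free-market outcome prevails.
Since the control does not bind, no trades are prevented and deadweight loss is zero.

0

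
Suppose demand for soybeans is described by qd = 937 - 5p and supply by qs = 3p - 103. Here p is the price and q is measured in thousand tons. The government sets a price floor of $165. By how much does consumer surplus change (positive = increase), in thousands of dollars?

Without the control the market clears where 937 - 5p = 3p - 103, i.e. p* = 130 and q* = 287.
Because the floor (165) lies above the market-clearing price, it is binding.
At p = 165: qd = 937 - 5·165 = 112 and qs = 3·165 - 103 = 392.
Consumer surplus without the control is ½ · (187.4 - 130) · 287 = 8236.9.
With the floor, consumers buy 112 units at 165, so CS = ½ · (187.4 - 165) · 112 = 1254.4.
Change in consumer surplus = 1254.4 - 8236.9 = -6982.5.

-6982.5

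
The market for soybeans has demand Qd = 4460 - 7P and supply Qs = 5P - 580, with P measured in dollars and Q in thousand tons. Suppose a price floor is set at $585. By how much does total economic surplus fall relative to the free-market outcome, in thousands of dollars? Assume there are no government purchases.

228690

In a free market, 4460 - 7P = 5P - 580 gives the equilibrium P* = 420, Q* = 1520.
The floor of 585 is above the equilibrium price 420, so it binds.
At P = 585: Qd = 4460 - 7·585 = 365 and Qs = 5·585 - 580 = 2345.
Quantity traded falls to 365. At Q = 365 the demand price is (4460 - 365)/7 = 585 and the supply price is (580 + 365)/5 = 189.
Deadweight loss = ½ · (585 - 189) · (1520 - 365) = ½ · 396 · 1155 = 228690.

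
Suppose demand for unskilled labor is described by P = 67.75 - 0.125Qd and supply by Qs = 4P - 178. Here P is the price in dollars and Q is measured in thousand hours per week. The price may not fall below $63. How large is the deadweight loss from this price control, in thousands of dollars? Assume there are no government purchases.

Rearranging demand gives Qd = 542 - 8P. Without the control the market clears where 542 - 8P = 4P - 178, i.e. P* = 60 and Q* = 62.
Because the floor (63) lies above the market-clearing price, it is binding.
At P = 63: Qd = 542 - 8·63 = 38 and Qs = 4·63 - 178 = 74.
Quantity traded falls to 38. At Q = 38 the demand price is (542 - 38)/8 = 63 and the supply price is (178 + 38)/4 = 54.
Deadweight loss = ½ · (63 - 54) · (62 - 38) = ½ · 9 · 24 = 108.

108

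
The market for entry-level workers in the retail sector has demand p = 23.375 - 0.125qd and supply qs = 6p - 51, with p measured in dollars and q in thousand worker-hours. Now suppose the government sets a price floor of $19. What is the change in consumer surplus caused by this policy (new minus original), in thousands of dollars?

Rearranging demand gives qd = 187 - 8p. In a free market, 187 - 8p = 6p - 51 gives the equilibrium p* = 17, q* = 51.
The floor of 19 is above the equilibrium price 17, so it binds.
At p = 19: qd = 187 - 8·19 = 35 and qs = 6·19 - 51 = 63.
Consumer surplus without the control is ½ · (23.375 - 17) · 51 = 162.5625.
With the floor, consumers buy 35 units at 19, so CS = ½ · (23.375 - 19) · 35 = 76.5625.
Change in consumer surplus = 76.5625 - 162.5625 = -86.

-86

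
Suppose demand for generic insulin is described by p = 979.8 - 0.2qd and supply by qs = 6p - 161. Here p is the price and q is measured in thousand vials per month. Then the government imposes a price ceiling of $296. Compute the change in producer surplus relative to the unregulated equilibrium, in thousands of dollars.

-345548

Rearranging demand gives qd = 4899 - 5p. Equilibrium: 4899 - 5p = 6p - 161, so 5060 = 11p and p* = 460, q* = 2599.
Because the ceiling (296) lies below the market-clearing price, it is binding.
At p = 296: qd = 4899 - 5·296 = 3419 and qs = 6·296 - 161 = 1615.
Producer surplus without the control is ½ · (460 - 161/6) · 2599 = 6754801/12.
With the ceiling, producers sell 1615 units at 296, so PS = ½ · (296 - 161/6) · 1615 = 2608225/12.
Change in producer surplus = 2608225/12 - 6754801/12 = -345548.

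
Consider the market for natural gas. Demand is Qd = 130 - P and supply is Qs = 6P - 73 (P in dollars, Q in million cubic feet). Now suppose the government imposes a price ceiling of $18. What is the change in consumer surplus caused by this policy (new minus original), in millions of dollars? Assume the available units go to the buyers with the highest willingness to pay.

Equilibrium: 130 - P = 6P - 73, so 203 = 7P and P* = 29, Q* = 101.
The ceiling of 18 is below the equilibrium price 29, so it binds.
At P = 18: Qd = 130 - 18 = 112 and Qs = 6·18 - 73 = 35.
Consumer surplus without the control is ½ · (130 - 29) · 101 = 5100.5.
With the ceiling, 35 units are sold at 18 (assume they go to the highest-value buyers). The demand price at Q = 35 is 95, so CS = ½ · [(130 - 18) + (95 - 18)] · 35 = 3307.5.
Change in consumer surplus = 3307.5 - 5100.5 = -1793.

-1793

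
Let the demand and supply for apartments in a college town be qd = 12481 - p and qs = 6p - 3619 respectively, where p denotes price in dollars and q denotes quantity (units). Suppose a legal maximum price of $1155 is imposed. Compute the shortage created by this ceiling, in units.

8015

Without the control the market clears where 12481 - p = 6p - 3619, i.e. p* = 2300 and q* = 10181.
The ceiling of 1155 is below the equilibrium price 2300, so it binds.
At p = 1155: qd = 12481 - 1155 = 11326 and qs = 6·1155 - 3619 = 3311.
Shortage = qd - qs = 11326 - 3311 = 8015.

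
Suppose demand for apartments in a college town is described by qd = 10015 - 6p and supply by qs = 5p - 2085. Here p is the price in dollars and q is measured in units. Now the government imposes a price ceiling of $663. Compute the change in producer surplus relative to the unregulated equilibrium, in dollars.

-1014932.5

Setting quantity demanded equal to quantity supplied, 10015 - 6p = 5p - 2085, gives p* = 1100 and q* = 3415.
Because the ceiling (663) lies below the market-clearing price, it is binding.
At p = 663: qd = 10015 - 6·663 = 6037 and qs = 5·663 - 2085 = 1230.
Producer surplus without the control is ½ · (1100 - 417) · 3415 = 1166222.5.
With the ceiling, producers sell 1230 units at 663, so PS = ½ · (663 - 417) · 1230 = 151290.
Change in producer surplus = 151290 - 1166222.5 = -1014932.5.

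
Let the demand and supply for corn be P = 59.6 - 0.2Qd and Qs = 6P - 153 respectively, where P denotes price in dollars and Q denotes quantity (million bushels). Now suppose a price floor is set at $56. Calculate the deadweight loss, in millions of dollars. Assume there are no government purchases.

Rearranging demand gives Qd = 298 - 5P. Equilibrium: 298 - 5P = 6P - 153, so 451 = 11P and P* = 41, Q* = 93.
The floor of 56 is above the equilibrium price 41, so it binds.
At P = 56: Qd = 298 - 5·56 = 18 and Qs = 6·56 - 153 = 183.
Quantity traded falls to 18. At Q = 18 the demand price is (298 - 18)/5 = 56 and the supply price is (153 + 18)/6 = 28.5.
Deadweight loss = ½ · (56 - 28.5) · (93 - 18) = ½ · 27.5 · 75 = 1031.25.

1031.25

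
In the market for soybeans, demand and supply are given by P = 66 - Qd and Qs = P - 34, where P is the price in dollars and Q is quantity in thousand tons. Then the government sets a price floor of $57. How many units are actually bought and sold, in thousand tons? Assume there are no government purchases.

Rearranging demand gives Qd = 66 - P. Setting quantity demanded equal to quantity supplied, 66 - P = P - 34, gives P* = 50 and Q* = 16.
Since 57 > 50, the floor is binding.
At P = 57: Qd = 66 - 57 = 9 and Qs = 57 - 34 = 23.
The quantity actually transacted is the short side, demand: 9.

9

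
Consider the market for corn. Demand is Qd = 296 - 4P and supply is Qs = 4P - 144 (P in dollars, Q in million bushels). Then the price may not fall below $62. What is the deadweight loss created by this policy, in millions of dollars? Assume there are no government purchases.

196

Equilibrium: 296 - 4P = 4P - 144, so 440 = 8P and P* = 55, Q* = 76.
Since 62 > 55, the floor is binding.
At P = 62: Qd = 296 - 4·62 = 48 and Qs = 4·62 - 144 = 104.
Quantity traded falls to 48. At Q = 48 the demand price is (296 - 48)/4 = 62 and the supply price is (144 + 48)/4 = 48.
Deadweight loss = ½ · (62 - 48) · (76 - 48) = ½ · 14 · 28 = 196.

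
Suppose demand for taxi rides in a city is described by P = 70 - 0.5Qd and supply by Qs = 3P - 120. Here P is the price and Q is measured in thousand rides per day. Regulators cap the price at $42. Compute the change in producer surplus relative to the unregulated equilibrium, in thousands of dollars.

Rearranging demand gives Qd = 140 - 2P. Equilibrium: 140 - 2P = 3P - 120, so 260 = 5P and P* = 52, Q* = 36.
Since 42 < 52, the ceiling is binding.
At P = 42: Qd = 140 - 2·42 = 56 and Qs = 3·42 - 120 = 6.
Producer surplus without the control is ½ · (52 - 40) · 36 = 216.
With the ceiling, producers sell 6 units at 42, so PS = ½ · (42 - 40) · 6 = 6.
Change in producer surplus = 6 - 216 = -210.

-210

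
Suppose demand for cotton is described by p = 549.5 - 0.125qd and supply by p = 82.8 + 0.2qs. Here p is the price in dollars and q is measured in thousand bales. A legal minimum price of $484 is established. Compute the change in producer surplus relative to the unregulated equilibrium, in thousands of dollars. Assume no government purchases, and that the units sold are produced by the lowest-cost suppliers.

Rearranging demand gives qd = 4396 - 8p; rearranging supply gives qs = 5p - 414. Equilibrium: 4396 - 8p = 5p - 414, so 4810 = 13p and p* = 370, q* = 1436.
The floor of 484 is above the equilibrium price 370, so it binds.
At p = 484: qd = 4396 - 8·484 = 524 and qs = 5·484 - 414 = 2006.
Producer surplus without the control is ½ · (370 - 82.8) · 1436 = 206209.6.
With the floor, 524 units are sold at 484. The supply price at q = 524 is 187.6, so PS = ½ · [(484 - 82.8) + (484 - 187.6)] · 524 = 182771.2.
Change in producer surplus = 182771.2 - 206209.6 = -23438.4.

-23438.4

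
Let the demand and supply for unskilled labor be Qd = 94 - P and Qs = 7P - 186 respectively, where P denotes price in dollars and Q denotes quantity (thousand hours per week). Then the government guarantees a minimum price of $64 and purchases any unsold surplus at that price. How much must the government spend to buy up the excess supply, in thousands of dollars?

14848

In a free market, 94 - P = 7P - 186 gives the equilibrium P* = 35, Q* = 59.
The floor of 64 is above the equilibrium price 35, so it binds.
At P = 64: Qd = 94 - 64 = 30 and Qs = 7·64 - 186 = 262.
Surplus = Qs - Qd = 232.
Government expenditure = surplus × support price = 232 × 64 = 14848.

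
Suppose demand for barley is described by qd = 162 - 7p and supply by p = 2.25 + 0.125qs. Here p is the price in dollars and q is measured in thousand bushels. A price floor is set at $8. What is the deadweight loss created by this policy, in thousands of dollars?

0

Rearranging supply gives qs = 8p - 18. Setting quantity demanded equal to quantity supplied, 162 - 7p = 8p - 18, gives p* = 12 and q* = 78.
The floor of 8 is below the equilibrium price 12, so it is not binding; the market clears at p* = 12, q* = 78.
Since the control does not bind, no trades are prevented and deadweight loss is zero.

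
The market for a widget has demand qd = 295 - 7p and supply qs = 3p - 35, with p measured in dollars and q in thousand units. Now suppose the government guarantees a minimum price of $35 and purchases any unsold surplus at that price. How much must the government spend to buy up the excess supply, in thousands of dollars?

In a free market, 295 - 7p = 3p - 35 gives the equilibrium p* = 33, q* = 64.
The floor of 35 is above the equilibrium price 33, so it binds.
At p = 35: qd = 295 - 7·35 = 50 and qs = 3·35 - 35 = 70.
Surplus = qs - qd = 20.
Government expenditure = surplus × support price = 20 × 35 = 700.

700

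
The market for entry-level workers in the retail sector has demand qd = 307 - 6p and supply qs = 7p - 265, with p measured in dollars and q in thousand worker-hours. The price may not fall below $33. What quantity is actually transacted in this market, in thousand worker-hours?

43

Setting quantity demanded equal to quantity supplied, 307 - 6p = 7p - 265, gives p* = 44 and q* = 43.
The floor of 33 is below the equilibrium price 44, so it is not binding; the market clears at p* = 44, q* = 43.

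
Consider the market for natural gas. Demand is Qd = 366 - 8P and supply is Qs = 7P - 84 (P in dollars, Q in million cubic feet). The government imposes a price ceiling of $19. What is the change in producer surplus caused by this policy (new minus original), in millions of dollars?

Without the control the market clears where 366 - 8P = 7P - 84, i.e. P* = 30 and Q* = 126.
The ceiling of 19 is below the equilibrium price 30, so it binds.
At P = 19: Qd = 366 - 8·19 = 214 and Qs = 7·19 - 84 = 49.
Producer surplus without the control is ½ · (30 - 12) · 126 = 1134.
With the ceiling, producers sell 49 units at 19, so PS = ½ · (19 - 12) · 49 = 171.5.
Change in producer surplus = 171.5 - 1134 = -962.5.

-962.5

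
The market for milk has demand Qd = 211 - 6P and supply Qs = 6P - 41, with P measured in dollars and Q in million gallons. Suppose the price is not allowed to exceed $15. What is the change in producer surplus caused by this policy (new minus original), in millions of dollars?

Without the control the market clears where 211 - 6P = 6P - 41, i.e. P* = 21 and Q* = 85.
Since 15 < 21, the ceiling is binding.
At P = 15: Qd = 211 - 6·15 = 121 and Qs = 6·15 - 41 = 49.
Producer surplus without the control is ½ · (21 - 41/6) · 85 = 7225/12.
With the ceiling, producers sell 49 units at 15, so PS = ½ · (15 - 41/6) · 49 = 2401/12.
Change in producer surplus = 2401/12 - 7225/12 = -402.

-402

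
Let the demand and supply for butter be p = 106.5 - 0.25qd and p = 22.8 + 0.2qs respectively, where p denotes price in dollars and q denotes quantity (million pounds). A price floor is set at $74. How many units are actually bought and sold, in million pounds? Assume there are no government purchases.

Rearranging demand gives qd = 426 - 4p; rearranging supply gives qs = 5p - 114. Equilibrium: 426 - 4p = 5p - 114, so 540 = 9p and p* = 60, q* = 186.
Since 74 > 60, the floor is binding.
At p = 74: qd = 426 - 4·74 = 130 and qs = 5·74 - 114 = 256.
The quantity actually transacted is the short side, demand: 130.

130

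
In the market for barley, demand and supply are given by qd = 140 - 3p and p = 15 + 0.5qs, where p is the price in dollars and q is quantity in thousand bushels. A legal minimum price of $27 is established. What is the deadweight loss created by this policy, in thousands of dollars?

0

Rearranging supply gives qs = 2p - 30. In a free market, 140 - 3p = 2p - 30 gives the equilibrium p* = 34, q* = 38.
The floor of 27 is below the equilibrium price 34, so it is not binding; the market clears at p* = 34, q* = 38.
Since the control does not bind, no trades are prevented and deadweight loss is zero.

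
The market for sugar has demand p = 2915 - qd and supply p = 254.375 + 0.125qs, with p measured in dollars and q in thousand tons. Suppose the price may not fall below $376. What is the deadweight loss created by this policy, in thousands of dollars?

Rearranging demand gives qd = 2915 - p; rearranging supply gives qs = 8p - 2035. In a free market, 2915 - p = 8p - 2035 gives the equilibrium p* = 550, q* = 2365.
The floor of 376 is below the equilibrium price 550, so it is not binding; the market clears at p* = 550, q* = 2365.
Since the control does not bind, no trades are prevented and deadweight loss is zero.

0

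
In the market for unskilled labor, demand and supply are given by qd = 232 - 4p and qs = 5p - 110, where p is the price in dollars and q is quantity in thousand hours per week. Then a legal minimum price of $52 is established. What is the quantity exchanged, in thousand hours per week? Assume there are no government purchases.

24

Setting quantity demanded equal to quantity supplied, 232 - 4p = 5p - 110, gives p* = 38 and q* = 80.
Because the floor (52) lies above the market-clearing price, it is binding.
At p = 52: qd = 232 - 4·52 = 24 and qs = 5·52 - 110 = 150.
The quantity actually transacted is the short side, demand: 24.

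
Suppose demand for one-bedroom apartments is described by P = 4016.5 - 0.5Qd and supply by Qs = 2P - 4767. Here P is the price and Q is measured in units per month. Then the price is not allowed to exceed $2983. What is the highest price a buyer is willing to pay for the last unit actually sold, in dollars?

Rearranging demand gives Qd = 8033 - 2P. Setting quantity demanded equal to quantity supplied, 8033 - 2P = 2P - 4767, gives P* = 3200 and Q* = 1633.
Since 2983 < 3200, the ceiling is binding.
At P = 2983: Qd = 8033 - 2·2983 = 2067 and Qs = 2·2983 - 4767 = 1199.
Only 1199 units reach the market. On the demand curve, the marginal buyer's willingness to pay at Q = 1199 is (8033 - 1199)/2 = 3417.

3417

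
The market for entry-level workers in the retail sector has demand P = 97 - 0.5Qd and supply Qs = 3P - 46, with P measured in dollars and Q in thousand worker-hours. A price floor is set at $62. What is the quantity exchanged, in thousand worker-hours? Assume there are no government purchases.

Rearranging demand gives Qd = 194 - 2P. Equilibrium: 194 - 2P = 3P - 46, so 240 = 5P and P* = 48, Q* = 98.
Because the floor (62) lies above the market-clearing price, it is binding.
At P = 62: Qd = 194 - 2·62 = 70 and Qs = 3·62 - 46 = 140.
The quantity actually transacted is the short side, demand: 70.

70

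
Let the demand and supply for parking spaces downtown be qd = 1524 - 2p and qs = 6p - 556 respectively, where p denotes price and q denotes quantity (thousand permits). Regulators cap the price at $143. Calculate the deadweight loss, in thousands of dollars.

In a free market, 1524 - 2p = 6p - 556 gives the equilibrium p* = 260, q* = 1004.
Since 143 < 260, the ceiling is binding.
At p = 143: qd = 1524 - 2·143 = 1238 and qs = 6·143 - 556 = 302.
Quantity traded falls to 302. At q = 302 the demand price is (1524 - 302)/2 = 611 and the supply price is (556 + 302)/6 = 143.
Deadweight loss = ½ · (611 - 143) · (1004 - 302) = ½ · 468 · 702 = 164268.

164268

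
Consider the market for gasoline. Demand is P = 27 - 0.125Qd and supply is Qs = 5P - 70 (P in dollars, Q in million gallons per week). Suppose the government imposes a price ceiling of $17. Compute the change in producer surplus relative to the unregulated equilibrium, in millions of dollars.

Rearranging demand gives Qd = 216 - 8P. Without the control the market clears where 216 - 8P = 5P - 70, i.e. P* = 22 and Q* = 40.
The ceiling of 17 is below the equilibrium price 22, so it binds.
At P = 17: Qd = 216 - 8·17 = 80 and Qs = 5·17 - 70 = 15.
Producer surplus without the control is ½ · (22 - 14) · 40 = 160.
With the ceiling, producers sell 15 units at 17, so PS = ½ · (17 - 14) · 15 = 22.5.
Change in producer surplus = 22.5 - 160 = -137.5.

-137.5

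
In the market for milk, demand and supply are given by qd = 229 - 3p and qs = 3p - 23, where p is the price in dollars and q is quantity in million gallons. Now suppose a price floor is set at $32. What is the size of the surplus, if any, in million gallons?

Without the control the market clears where 229 - 3p = 3p - 23, i.e. p* = 42 and q* = 103.
The floor of 32 is below the equilibrium price 42, so it is not binding; the market clears at p* = 42, q* = 103.
Since the control does not bind, there is no surplus.

0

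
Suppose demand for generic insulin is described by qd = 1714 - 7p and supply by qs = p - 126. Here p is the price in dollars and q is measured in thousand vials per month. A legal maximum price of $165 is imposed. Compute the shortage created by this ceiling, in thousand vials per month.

520

Setting quantity demanded equal to quantity supplied, 1714 - 7p = p - 126, gives p* = 230 and q* = 104.
Since 165 < 230, the ceiling is binding.
At p = 165: qd = 1714 - 7·165 = 559 and qs = 165 - 126 = 39.
Shortage = qd - qs = 559 - 39 = 520.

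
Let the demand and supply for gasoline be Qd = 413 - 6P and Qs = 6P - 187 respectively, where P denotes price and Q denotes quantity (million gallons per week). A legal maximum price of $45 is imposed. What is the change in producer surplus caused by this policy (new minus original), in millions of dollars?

-490

Without the control the market clears where 413 - 6P = 6P - 187, i.e. P* = 50 and Q* = 113.
Because the ceiling (45) lies below the market-clearing price, it is binding.
At P = 45: Qd = 413 - 6·45 = 143 and Qs = 6·45 - 187 = 83.
Producer surplus without the control is ½ · (50 - 187/6) · 113 = 12769/12.
With the ceiling, producers sell 83 units at 45, so PS = ½ · (45 - 187/6) · 83 = 6889/12.
Change in producer surplus = 6889/12 - 12769/12 = -490.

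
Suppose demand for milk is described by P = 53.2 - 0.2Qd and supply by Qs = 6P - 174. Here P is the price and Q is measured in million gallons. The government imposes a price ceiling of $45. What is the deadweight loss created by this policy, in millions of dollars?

0

Rearranging demand gives Qd = 266 - 5P. In a free market, 266 - 5P = 6P - 174 gives the equilibrium P* = 40, Q* = 66.
The ceiling of 45 is above the equilibrium price 40, so it is not binding; the market clears at P* = 40, Q* = 66.
Since the control does not bind, no trades are prevented and deadweight loss is zero.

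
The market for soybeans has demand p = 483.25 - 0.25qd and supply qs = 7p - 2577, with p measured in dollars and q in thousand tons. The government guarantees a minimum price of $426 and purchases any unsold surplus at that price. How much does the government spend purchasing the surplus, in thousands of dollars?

Rearranging demand gives qd = 1933 - 4p. Setting quantity demanded equal to quantity supplied, 1933 - 4p = 7p - 2577, gives p* = 410 and q* = 293.
Because the floor (426) lies above the market-clearing price, it is binding.
At p = 426: qd = 1933 - 4·426 = 229 and qs = 7·426 - 2577 = 405.
Surplus = qs - qd = 176.
Government expenditure = surplus × support price = 176 × 426 = 74976.

74976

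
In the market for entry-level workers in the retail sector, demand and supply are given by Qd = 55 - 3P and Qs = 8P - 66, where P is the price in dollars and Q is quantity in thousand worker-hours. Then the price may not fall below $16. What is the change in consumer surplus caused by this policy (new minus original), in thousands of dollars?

-72.5

In a free market, 55 - 3P = 8P - 66 gives the equilibrium P* = 11, Q* = 22.
Because the floor (16) lies above the market-clearing price, it is binding.
At P = 16: Qd = 55 - 3·16 = 7 and Qs = 8·16 - 66 = 62.
Consumer surplus without the control is ½ · (55/3 - 11) · 22 = 242/3.
With the floor, consumers buy 7 units at 16, so CS = ½ · (55/3 - 16) · 7 = 49/6.
Change in consumer surplus = 49/6 - 242/3 = -72.5.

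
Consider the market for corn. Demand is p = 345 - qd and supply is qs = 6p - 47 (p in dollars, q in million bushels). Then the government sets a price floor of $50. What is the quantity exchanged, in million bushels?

289

Rearranging demand gives qd = 345 - p. Setting quantity demanded equal to quantity supplied, 345 - p = 6p - 47, gives p* = 56 and q* = 289.
Since 50 is below p* = 56, the floor does not bind and the free-market outcome prevails.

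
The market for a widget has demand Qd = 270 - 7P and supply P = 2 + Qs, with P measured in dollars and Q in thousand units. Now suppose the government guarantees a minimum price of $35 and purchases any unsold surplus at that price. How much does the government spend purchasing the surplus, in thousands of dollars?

280

Rearranging supply gives Qs = P - 2. Setting quantity demanded equal to quantity supplied, 270 - 7P = P - 2, gives P* = 34 and Q* = 32.
Because the floor (35) lies above the market-clearing price, it is binding.
At P = 35: Qd = 270 - 7·35 = 25 and Qs = 35 - 2 = 33.
Surplus = Qs - Qd = 8.
Government expenditure = surplus × support price = 8 × 35 = 280.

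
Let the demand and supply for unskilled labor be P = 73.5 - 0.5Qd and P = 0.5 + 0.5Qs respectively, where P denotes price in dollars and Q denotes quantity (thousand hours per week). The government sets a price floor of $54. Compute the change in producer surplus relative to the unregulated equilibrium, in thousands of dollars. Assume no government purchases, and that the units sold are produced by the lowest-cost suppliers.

374

Rearranging demand gives Qd = 147 - 2P; rearranging supply gives Qs = 2P - 1. Setting quantity demanded equal to quantity supplied, 147 - 2P = 2P - 1, gives P* = 37 and Q* = 73.
Since 54 > 37, the floor is binding.
At P = 54: Qd = 147 - 2·54 = 39 and Qs = 2·54 - 1 = 107.
Producer surplus without the control is ½ · (37 - 0.5) · 73 = 1332.25.
With the floor, 39 units are sold at 54. The supply price at Q = 39 is 20, so PS = ½ · [(54 - 0.5) + (54 - 20)] · 39 = 1706.25.
Change in producer surplus = 1706.25 - 1332.25 = 374.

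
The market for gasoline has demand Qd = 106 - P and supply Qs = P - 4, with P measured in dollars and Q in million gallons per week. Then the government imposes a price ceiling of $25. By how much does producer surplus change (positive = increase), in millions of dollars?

-1080

Equilibrium: 106 - P = P - 4, so 110 = 2P and P* = 55, Q* = 51.
Because the ceiling (25) lies below the market-clearing price, it is binding.
At P = 25: Qd = 106 - 25 = 81 and Qs = 25 - 4 = 21.
Producer surplus without the control is ½ · (55 - 4) · 51 = 1300.5.
With the ceiling, producers sell 21 units at 25, so PS = ½ · (25 - 4) · 21 = 220.5.
Change in producer surplus = 220.5 - 1300.5 = -1080.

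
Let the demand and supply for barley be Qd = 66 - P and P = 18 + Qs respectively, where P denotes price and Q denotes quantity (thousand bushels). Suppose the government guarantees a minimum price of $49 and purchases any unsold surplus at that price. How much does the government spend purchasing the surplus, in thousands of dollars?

686

Rearranging supply gives Qs = P - 18. In a free market, 66 - P = P - 18 gives the equilibrium P* = 42, Q* = 24.
The floor of 49 is above the equilibrium price 42, so it binds.
At P = 49: Qd = 66 - 49 = 17 and Qs = 49 - 18 = 31.
Surplus = Qs - Qd = 14.
Government expenditure = surplus × support price = 14 × 49 = 686.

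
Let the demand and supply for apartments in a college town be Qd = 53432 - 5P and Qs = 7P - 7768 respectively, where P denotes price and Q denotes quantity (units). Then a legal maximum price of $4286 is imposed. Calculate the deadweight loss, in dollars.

Setting quantity demanded equal to quantity supplied, 53432 - 5P = 7P - 7768, gives P* = 5100 and Q* = 27932.
The ceiling of 4286 is below the equilibrium price 5100, so it binds.
At P = 4286: Qd = 53432 - 5·4286 = 32002 and Qs = 7·4286 - 7768 = 22234.
Quantity traded falls to 22234. At Q = 22234 the demand price is (53432 - 22234)/5 = 6239.6 and the supply price is (7768 + 22234)/7 = 4286.
Deadweight loss = ½ · (6239.6 - 4286) · (27932 - 22234) = ½ · 1953.6 · 5698 = 5565806.4.

5565806.4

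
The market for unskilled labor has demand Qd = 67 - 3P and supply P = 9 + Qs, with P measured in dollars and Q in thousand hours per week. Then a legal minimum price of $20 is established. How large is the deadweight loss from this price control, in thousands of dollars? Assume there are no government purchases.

Rearranging supply gives Qs = P - 9. In a free market, 67 - 3P = P - 9 gives the equilibrium P* = 19, Q* = 10.
Because the floor (20) lies above the market-clearing price, it is binding.
At P = 20: Qd = 67 - 3·20 = 7 and Qs = 20 - 9 = 11.
Quantity traded falls to 7. At Q = 7 the demand price is (67 - 7)/3 = 20 and the supply price is 9 + 7 = 16.
Deadweight loss = ½ · (20 - 16) · (10 - 7) = ½ · 4 · 3 = 6.

6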